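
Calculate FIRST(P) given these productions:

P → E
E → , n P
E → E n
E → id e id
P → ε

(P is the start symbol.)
{ ',', 'id', ε }

FIRST sets of the other non-terminals involved (by the same procedure, iterated to a fixed point):
  FIRST(E) = { ',', 'id' }

From P → E:
  - E is a non-terminal: add FIRST(E) \ {ε} = { ',', 'id' }
    E is not nullable, so stop
From P → ε:
  - ε-production, so ε ∈ FIRST(P)

Collecting: FIRST(P) = { ',', 'id', ε }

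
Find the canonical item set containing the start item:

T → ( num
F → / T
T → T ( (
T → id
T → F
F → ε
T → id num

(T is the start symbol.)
First, augment the grammar with T' → T
I₀ = CLOSURE({ [T' → . T] }):
  [T' → . T] has the dot before T: add [T → . ( num], [T → . T ( (], [T → . id], [T → . F], [T → . id num]
  [T → . F] has the dot before F: add [F → . / T], [F → .]
No further items can be added.

I₀ = { [F → . / T], [F → .], [T → . ( num], [T → . F], [T → . T ( (], [T → . id num], [T → . id], [T' → . T] }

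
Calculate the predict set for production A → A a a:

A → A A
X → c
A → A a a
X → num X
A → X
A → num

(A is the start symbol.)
PREDICT(A → A a a) = (FIRST(RHS) \ {ε}) ∪ (FOLLOW(A) if ε ∈ FIRST(RHS), i.e. RHS ⇒* ε)
FIRST(A) = { 'c', 'num' }
FIRST(A a a) = { 'c', 'num' }
ε ∉ FIRST(A a a), so FOLLOW(A) is not added.
PREDICT(A → A a a) = { 'c', 'num' }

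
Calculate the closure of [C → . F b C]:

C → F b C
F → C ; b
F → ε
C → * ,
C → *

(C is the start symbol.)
{ [C → . * ,], [C → . *], [C → . F b C], [F → . C ; b], [F → .] }

To compute CLOSURE, for each item [A → α.Bβ] where B is a non-terminal, add [B → .γ] for all productions B → γ; repeat for the newly added items until nothing changes.

Start with: [C → . F b C]
  [C → . F b C] has the dot before F: add [F → . C ; b], [F → .]
  [F → . C ; b] has the dot before C: add [C → . * ,], [C → . *]
No further items can be added.

CLOSURE = { [C → . * ,], [C → . *], [C → . F b C], [F → . C ; b], [F → .] }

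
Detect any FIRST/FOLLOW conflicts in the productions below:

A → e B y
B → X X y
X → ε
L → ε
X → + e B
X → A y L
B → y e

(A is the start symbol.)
Yes. X → '+' e B with FOLLOW(X) on { '+' }; X → A y L with FOLLOW(X) on { 'e' }

A FIRST/FOLLOW conflict occurs when a non-terminal N has a nullable alternative N → β (β ⇒* ε) and another alternative N → α with FIRST(α) ∩ FOLLOW(N) ≠ ∅: on such a lookahead the parser cannot decide between expanding α and letting N vanish via β.

Nullable non-terminals: L, X.
FIRST sets used below: FIRST(A) = { 'e' }
L has a nullable alternative but only one production, so nothing to check.

X: nullable alternative(s) X → ε; FOLLOW(X) = { '+', 'e', 'y' }
  X → ε: FIRST \ {ε} = { } — this is the only nullable alternative, skip
  X → + e B: FIRST \ {ε} = { '+' } — overlaps FOLLOW(X) on { '+' }: CONFLICT
  X → A y L: FIRST \ {ε} = { 'e' } — overlaps FOLLOW(X) on { 'e' }: CONFLICT

A, B have no nullable alternative, so no FIRST/FOLLOW check is needed there.

So the grammar has 2 FIRST/FOLLOW conflicts (marked CONFLICT above).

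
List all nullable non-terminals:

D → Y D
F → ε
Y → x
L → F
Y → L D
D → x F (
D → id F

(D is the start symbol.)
A non-terminal is nullable if it can derive ε (the empty string): either it has an ε-production, or it has a production whose right-hand side consists entirely of nullable non-terminals.

ε-productions: F → ε
So F is immediately nullable.
L → F: every symbol on the right is nullable, so L is nullable too.
No further non-terminal can be added: every production for the remaining non-terminals contains a terminal or a non-nullable non-terminal.
Nullable = { 'F', 'L' }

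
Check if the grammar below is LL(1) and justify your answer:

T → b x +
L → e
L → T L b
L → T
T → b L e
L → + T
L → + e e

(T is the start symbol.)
Relevant sets:
  FIRST(T) = { 'b' }

For T:
  PREDICT(T → b x '+') = { 'b' }
  PREDICT(T → b L e) = { 'b' }
For L:
  PREDICT(L → e) = { 'e' }
  PREDICT(L → T L b) = { 'b' }
  PREDICT(L → T) = { 'b' }
  PREDICT(L → '+' T) = { '+' }
  PREDICT(L → '+' e e) = { '+' }

Conflict found: Predict set conflict for T: { 'b' }
The grammar is NOT LL(1).

Answer: No. Predict set conflict for T: { 'b' }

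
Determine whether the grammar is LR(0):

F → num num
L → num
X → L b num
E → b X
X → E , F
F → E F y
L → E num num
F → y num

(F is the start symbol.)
Yes, the grammar is LR(0)

A grammar is LR(0) if no state in the canonical LR(0) collection has:
  - both a shift item (dot before a terminal) and a complete item (shift-reduce conflict), or
  - two or more complete items (reduce-reduce conflict; the accept item [F' → F .] counts as a complete item here).

Augment with F' → F and build the canonical LR(0) collection (I0 = CLOSURE({[F' → . F]}), then GOTO on every symbol after a dot until no new states appear). It has 20 states:
  I0: { [E → . b X], [F → . E F y], [F → . num num], [F → . y num], [F' → . F] }  — shift
  I1: { [E → . b X], [F → . E F y], [F → . num num], [F → . y num], [F → E . F y] }  — shift
  I2: { [F' → F .] }  — accept
  I3: { [E → . b X], [E → b . X], [L → . E num num], [L → . num], [X → . E , F], [X → . L b num] }  — shift
  I4: { [F → num . num] }  — shift
  I5: { [F → y . num] }  — shift
  I6: { [F → y num .] }  — reduce
  I7: { [F → num num .] }  — reduce
  I8: { [L → E . num num], [X → E . , F] }  — shift
  I9: { [X → L . b num] }  — shift
  I10: { [E → b X .] }  — reduce
  I11: { [L → num .] }  — reduce
  I12: { [X → L b . num] }  — shift
  I13: { [X → L b num .] }  — reduce
  I14: { [E → . b X], [F → . E F y], [F → . num num], [F → . y num], [X → E , . F] }  — shift
  I15: { [L → E num . num] }  — shift
  I16: { [L → E num num .] }  — reduce
  I17: { [X → E , F .] }  — reduce
  I18: { [F → E F . y] }  — shift
  I19: { [F → E F y .] }  — reduce

Every state is either a pure shift/goto state or contains exactly one complete item and nothing to shift — no conflicts. The grammar is LR(0).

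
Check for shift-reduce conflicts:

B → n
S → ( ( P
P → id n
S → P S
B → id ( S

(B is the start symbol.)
No shift-reduce conflicts

Augment with B' → B and build the canonical LR(0) collection (I0 = CLOSURE({[B' → . B]}), then GOTO on every symbol after a dot until no new states appear). It has 13 states:
  I0: { [B → . id ( S], [B → . n], [B' → . B] }  — shift
  I1: { [B' → B .] }  — accept
  I2: { [B → id . ( S] }  — shift
  I3: { [B → n .] }  — reduce
  I4: { [B → id ( . S], [P → . id n], [S → . ( ( P], [S → . P S] }  — shift
  I5: { [S → ( . ( P] }  — shift
  I6: { [P → . id n], [S → . ( ( P], [S → . P S], [S → P . S] }  — shift
  I7: { [B → id ( S .] }  — reduce
  I8: { [P → id . n] }  — shift
  I9: { [P → id n .] }  — reduce
  I10: { [S → P S .] }  — reduce
  I11: { [P → . id n], [S → ( ( . P] }  — shift
  I12: { [S → ( ( P .] }  — reduce

No state contains both a complete item and a shift item.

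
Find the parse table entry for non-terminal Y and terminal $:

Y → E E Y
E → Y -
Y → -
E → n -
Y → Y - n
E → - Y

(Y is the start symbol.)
Empty (error entry)

To find M[Y, $], we find productions for Y where $ is in the predict set (PREDICT(N → α) = (FIRST(α) \ {ε}) ∪ (FOLLOW(N) if α ⇒* ε)).

Relevant sets:
  FIRST(E) = { '-', 'n' }
  FIRST(Y) = { '-', 'n' }

Y → E E Y: PREDICT = { '-', 'n' }
Y → -: PREDICT = { '-' }
Y → Y - n: PREDICT = { '-', 'n' }

M[Y, $] is empty (no production applies)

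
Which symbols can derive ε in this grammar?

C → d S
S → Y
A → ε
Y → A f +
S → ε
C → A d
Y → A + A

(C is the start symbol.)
{ 'A', 'S' }

ε-productions: A → ε, S → ε
So A, S are immediately nullable.
No further non-terminal can be added: every production for the remaining non-terminals contains a terminal or a non-nullable non-terminal.
Nullable = { 'A', 'S' }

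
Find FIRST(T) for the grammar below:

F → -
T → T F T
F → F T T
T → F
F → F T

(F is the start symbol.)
To compute FIRST(T), examine every production with T on the left-hand side, reading each right-hand side left to right until a non-nullable symbol is reached.

FIRST sets of the other non-terminals involved (by the same procedure, iterated to a fixed point):
  FIRST(F) = { '-' }

From T → T F T:
  - T is the symbol being defined: contributes nothing new
    T is not nullable, so stop
From T → F:
  - F is a non-terminal: add FIRST(F) \ {ε} = { '-' }
    F is not nullable, so stop

Collecting: FIRST(T) = { '-' }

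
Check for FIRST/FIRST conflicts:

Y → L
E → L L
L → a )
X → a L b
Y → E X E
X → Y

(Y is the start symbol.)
FIRST sets of the non-terminals at (or reachable through a nullable prefix from) the front of some alternative:
  FIRST(L) = { 'a' }
  FIRST(E) = { 'a' }
  FIRST(Y) = { 'a' }

Productions for Y:
  Y → L: FIRST = { 'a' }
  Y → E X E: FIRST = { 'a' }
Productions for X:
  X → a L b: FIRST = { 'a' }
  X → Y: FIRST = { 'a' }
E, L have only one production, so no FIRST/FIRST conflict is possible there.

Conflict for Y: Y → L and Y → E X E
  Overlap: { 'a' }
Conflict for X: X → a L b and X → Y
  Overlap: { 'a' }

Answer: Yes. Y → L / Y → E X E on { 'a' }; X → a L b / X → Y on { 'a' }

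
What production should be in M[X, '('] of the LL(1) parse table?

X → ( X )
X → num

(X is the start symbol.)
To find M[X, '('], we find productions for X where '(' is in the predict set (PREDICT(N → α) = (FIRST(α) \ {ε}) ∪ (FOLLOW(N) if α ⇒* ε)).

X → ( X ): PREDICT = { '(' }
  '(' is in predict set, so this production goes in M[X, '(']
X → num: PREDICT = { 'num' }

M[X, '('] = X → ( X )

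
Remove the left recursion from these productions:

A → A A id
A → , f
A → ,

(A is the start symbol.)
A → , f A'
A → , A'
A' → A id A'
A' → ε

A is directly left-recursive. The standard transformation for
  A → A α₁ | ... | A α_m | β₁ | ... | β_n
is
  A  → β₁ A' | ... | β_n A'
  A' → α₁ A' | ... | α_m A' | ε

A → , f becomes A → , f A'
A → , becomes A → , A'
A → A A id becomes A' → A id A'
Add A' → ε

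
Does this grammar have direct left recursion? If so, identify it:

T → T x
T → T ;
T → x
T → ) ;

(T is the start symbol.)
Yes, T is left-recursive

Direct left recursion occurs when N → N α for some non-terminal N (the right-hand side begins with the left-hand side itself).

T → T x: LEFT RECURSIVE (starts with T)
T → T ;: LEFT RECURSIVE (starts with T)
T → x: starts with x
T → ) ;: starts with ')'

The grammar has direct left recursion on: T.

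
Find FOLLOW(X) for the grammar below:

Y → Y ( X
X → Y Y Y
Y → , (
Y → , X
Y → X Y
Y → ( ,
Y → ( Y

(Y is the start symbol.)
To compute FOLLOW(X), find every occurrence of X on a right-hand side N → α X β: add FIRST(β) \ {ε}, and if β is empty or nullable also add FOLLOW(N). Iterate to a fixed point.

In Y → Y ( X: X is at the end, add FOLLOW(Y)
In Y → , X: X is at the end, add FOLLOW(Y)
In Y → X Y: X is followed by Y, add FIRST(Y) \ {ε} = { '(', ',' }

The FOLLOW sets referred to above (computed the same way, to a fixed point):
  FOLLOW(Y) = { $, '(', ',' }

Taking the union: FOLLOW(X) = { $, '(', ',' }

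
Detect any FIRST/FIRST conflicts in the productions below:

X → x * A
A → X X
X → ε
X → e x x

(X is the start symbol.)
A FIRST/FIRST conflict occurs when two productions N → α and N → β for the same non-terminal have FIRST(α) ∩ FIRST(β) ≠ ∅ (with ε ∈ FIRST of a nullable right-hand side, so two nullable alternatives also conflict).

Productions for X:
  X → x * A: FIRST = { 'x' }
  X → ε: FIRST = { ε }
  X → e x x: FIRST = { 'e' }
A has only one production, so no FIRST/FIRST conflict is possible there.

All alternatives of each non-terminal have pairwise disjoint FIRST sets.

Answer: No FIRST/FIRST conflicts.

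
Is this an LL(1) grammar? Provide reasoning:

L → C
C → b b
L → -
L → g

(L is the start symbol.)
A grammar is LL(1) if for each non-terminal N with multiple productions, the predict sets of those productions are pairwise disjoint, where PREDICT(N → α) = (FIRST(α) \ {ε}) ∪ (FOLLOW(N) if α ⇒* ε).

Relevant sets:
  FIRST(C) = { 'b' }

For L:
  PREDICT(L → C) = { 'b' }
  PREDICT(L → '-') = { '-' }
  PREDICT(L → g) = { 'g' }
C has a single production, so nothing to check there.

All predict sets are disjoint. The grammar IS LL(1).

Answer: Yes, the grammar is LL(1).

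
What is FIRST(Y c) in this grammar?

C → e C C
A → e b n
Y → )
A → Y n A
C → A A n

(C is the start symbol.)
{ ')' }

FIRST sets of the non-terminals involved (from the grammar, by fixed-point iteration):
  FIRST(Y) = { ')' }

To compute FIRST(Y c), process the symbols left to right:
Symbol Y is a non-terminal. Add FIRST(Y) \ {ε} = { ')' }
Y is not nullable (ε ∉ FIRST(Y)), so stop here.
FIRST(Y c) = { ')' }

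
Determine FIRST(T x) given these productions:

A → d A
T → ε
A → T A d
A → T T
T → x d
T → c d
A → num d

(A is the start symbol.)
{ 'c', 'x' }

FIRST sets of the non-terminals involved (from the grammar, by fixed-point iteration):
  FIRST(T) = { 'c', 'x', ε }

To compute FIRST(T x), process the symbols left to right:
Symbol T is a non-terminal. Add FIRST(T) \ {ε} = { 'c', 'x' }
T is nullable (ε ∈ FIRST(T)), continue to the next symbol.
Symbol x is a terminal. Add 'x' and stop.
FIRST(T x) = { 'c', 'x' }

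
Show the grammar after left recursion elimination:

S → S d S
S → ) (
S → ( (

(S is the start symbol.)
S → ) ( S'
S → ( ( S'
S' → d S S'
S' → ε

S is directly left-recursive. The standard transformation for
  A → A α₁ | ... | A α_m | β₁ | ... | β_n
is
  A  → β₁ A' | ... | β_n A'
  A' → α₁ A' | ... | α_m A' | ε

S → ) ( becomes S → ) ( S'
S → ( ( becomes S → ( ( S'
S → S d S becomes S' → d S S'
Add S' → ε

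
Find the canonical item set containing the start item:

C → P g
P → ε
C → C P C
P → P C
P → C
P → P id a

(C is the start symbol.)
{ [C → . C P C], [C → . P g], [C' → . C], [P → . C], [P → . P C], [P → . P id a], [P → .] }

First, augment the grammar with C' → C
I₀ = CLOSURE({ [C' → . C] }):
  [C' → . C] has the dot before C: add [C → . P g], [C → . C P C]
  [C → . P g] has the dot before P: add [P → .], [P → . P C], [P → . C], [P → . P id a]
No further items can be added.

I₀ = { [C → . C P C], [C → . P g], [C' → . C], [P → . C], [P → . P C], [P → . P id a], [P → .] }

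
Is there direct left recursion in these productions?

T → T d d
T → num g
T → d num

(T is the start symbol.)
Yes, T is left-recursive

Direct left recursion occurs when N → N α for some non-terminal N (the right-hand side begins with the left-hand side itself).

T → T d d: LEFT RECURSIVE (starts with T)
T → num g: starts with num
T → d num: starts with d

The grammar has direct left recursion on: T.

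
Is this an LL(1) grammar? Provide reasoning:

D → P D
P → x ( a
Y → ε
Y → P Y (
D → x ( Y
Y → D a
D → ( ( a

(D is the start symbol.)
A grammar is LL(1) if for each non-terminal N with multiple productions, the predict sets of those productions are pairwise disjoint, where PREDICT(N → α) = (FIRST(α) \ {ε}) ∪ (FOLLOW(N) if α ⇒* ε).

Relevant sets:
  FIRST(P) = { 'x' }
  FIRST(D) = { '(', 'x' }
  FOLLOW(Y) = { $, '(', 'a' }

For D:
  PREDICT(D → P D) = { 'x' }
  PREDICT(D → x '(' Y) = { 'x' }
  PREDICT(D → '(' '(' a) = { '(' }
For Y:
  PREDICT(Y → ε) = { $, '(', 'a' }
  PREDICT(Y → P Y '(') = { 'x' }
  PREDICT(Y → D a) = { '(', 'x' }
P has a single production, so nothing to check there.

Conflict found: Predict set conflict for D: { 'x' }
The grammar is NOT LL(1).

Answer: No. Predict set conflict for D: { 'x' }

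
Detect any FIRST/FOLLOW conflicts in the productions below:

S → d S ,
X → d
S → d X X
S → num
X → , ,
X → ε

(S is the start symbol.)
Yes. X → d with FOLLOW(X) on { 'd' }; X → ',' ',' with FOLLOW(X) on { ',' }

A FIRST/FOLLOW conflict occurs when a non-terminal N has a nullable alternative N → β (β ⇒* ε) and another alternative N → α with FIRST(α) ∩ FOLLOW(N) ≠ ∅: on such a lookahead the parser cannot decide between expanding α and letting N vanish via β.

Nullable non-terminals: X.

X: nullable alternative(s) X → ε; FOLLOW(X) = { $, ',', 'd' }
  X → d: FIRST \ {ε} = { 'd' } — overlaps FOLLOW(X) on { 'd' }: CONFLICT
  X → , ,: FIRST \ {ε} = { ',' } — overlaps FOLLOW(X) on { ',' }: CONFLICT
  X → ε: FIRST \ {ε} = { } — this is the only nullable alternative, skip

S has no nullable alternative, so no FIRST/FOLLOW check is needed there.

So the grammar has 2 FIRST/FOLLOW conflicts (marked CONFLICT above).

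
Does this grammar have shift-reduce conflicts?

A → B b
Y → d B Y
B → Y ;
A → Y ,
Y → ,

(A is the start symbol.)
Augment with A' → A and build the canonical LR(0) collection (I0 = CLOSURE({[A' → . A]}), then GOTO on every symbol after a dot until no new states appear). It has 12 states:
  I0: { [A → . B b], [A → . Y ,], [A' → . A], [B → . Y ;], [Y → . ,], [Y → . d B Y] }  — shift
  I1: { [Y → , .] }  — reduce
  I2: { [A' → A .] }  — accept
  I3: { [A → B . b] }  — shift
  I4: { [A → Y . ,], [B → Y . ;] }  — shift
  I5: { [B → . Y ;], [Y → . ,], [Y → . d B Y], [Y → d . B Y] }  — shift
  I6: { [Y → . ,], [Y → . d B Y], [Y → d B . Y] }  — shift
  I7: { [B → Y . ;] }  — shift
  I8: { [B → Y ; .] }  — reduce
  I9: { [Y → d B Y .] }  — reduce
  I10: { [A → Y , .] }  — reduce
  I11: { [A → B b .] }  — reduce

No state contains both a complete item and a shift item.

Answer: No shift-reduce conflicts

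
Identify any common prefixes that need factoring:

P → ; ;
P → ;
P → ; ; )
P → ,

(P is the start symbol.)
Left-factoring is needed when two productions for the same non-terminal
share a common prefix on the right-hand side.

Productions for P:
  P → ; ;
  P → ;
  P → ; ; )
  P → ,

Found common prefix ';' in productions for P

Answer: Yes, P has productions with common prefix ';'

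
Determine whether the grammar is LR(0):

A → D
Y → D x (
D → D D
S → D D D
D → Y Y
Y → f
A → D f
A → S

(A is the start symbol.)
No. Shift-reduce conflict between [A → D .] and [A → D . f]

A grammar is LR(0) if no state in the canonical LR(0) collection has:
  - both a shift item (dot before a terminal) and a complete item (shift-reduce conflict), or
  - two or more complete items (reduce-reduce conflict; the accept item [A' → A .] counts as a complete item here).

Augment with A' → A and build the canonical LR(0) collection (I0 = CLOSURE({[A' → . A]}), then GOTO on every symbol after a dot until no new states appear). It has 14 states:
  I0: { [A → . D f], [A → . D], [A → . S], [A' → . A], [D → . D D], [D → . Y Y], [S → . D D D], [Y → . D x (], [Y → . f] }  — shift
  I1: { [A' → A .] }  — accept
  I2: { [A → D . f], [A → D .], [D → . D D], [D → . Y Y], [D → D . D], [S → D . D D], [Y → . D x (], [Y → . f], [Y → D . x (] }  — shift, reduce
  I3: { [A → S .] }  — reduce
  I4: { [D → . D D], [D → . Y Y], [D → Y . Y], [Y → . D x (], [Y → . f] }  — shift
  I5: { [Y → f .] }  — reduce
  I6: { [D → . D D], [D → . Y Y], [D → D . D], [Y → . D x (], [Y → . f], [Y → D . x (] }  — shift
  I7: { [D → . D D], [D → . Y Y], [D → Y . Y], [D → Y Y .], [Y → . D x (], [Y → . f] }  — shift, reduce
  I8: { [D → . D D], [D → . Y Y], [D → D . D], [D → D D .], [Y → . D x (], [Y → . f], [Y → D . x (] }  — shift, reduce
  I9: { [Y → D x . (] }  — shift
  I10: { [Y → D x ( .] }  — reduce
  I11: { [D → . D D], [D → . Y Y], [D → D . D], [D → D D .], [S → D D . D], [Y → . D x (], [Y → . f], [Y → D . x (] }  — shift, reduce
  I12: { [A → D f .], [Y → f .] }  — 2 reduces
  I13: { [D → . D D], [D → . Y Y], [D → D . D], [D → D D .], [S → D D D .], [Y → . D x (], [Y → . f], [Y → D . x (] }  — shift, 2 reduces

Conflict in state I2:
  Shift-reduce conflict between [A → D .] and [A → D . f]
So the grammar is NOT LR(0).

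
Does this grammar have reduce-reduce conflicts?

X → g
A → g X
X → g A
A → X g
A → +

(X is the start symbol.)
No reduce-reduce conflicts

Augment with X' → X and build the canonical LR(0) collection (I0 = CLOSURE({[X' → . X]}), then GOTO on every symbol after a dot until no new states appear). It has 9 states:
  I0: { [X → . g A], [X → . g], [X' → . X] }  — shift
  I1: { [X' → X .] }  — accept
  I2: { [A → . +], [A → . X g], [A → . g X], [X → . g A], [X → . g], [X → g . A], [X → g .] }  — shift, reduce
  I3: { [A → + .] }  — reduce
  I4: { [X → g A .] }  — reduce
  I5: { [A → X . g] }  — shift
  I6: { [A → . +], [A → . X g], [A → . g X], [A → g . X], [X → . g A], [X → . g], [X → g . A], [X → g .] }  — shift, reduce
  I7: { [A → X . g], [A → g X .] }  — shift, reduce
  I8: { [A → X g .] }  — reduce

No state contains more than one complete item.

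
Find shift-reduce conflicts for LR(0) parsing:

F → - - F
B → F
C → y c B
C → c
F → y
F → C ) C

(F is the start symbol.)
Yes — I5: [F → y .] vs [C → y . c B]

A shift-reduce conflict occurs when an LR(0) state has both:
  - a complete (reduce) item [A → α .] (dot at the end), and
  - a shift item [B → β . c γ] (dot before a terminal).

Augment with F' → F and build the canonical LR(0) collection (I0 = CLOSURE({[F' → . F]}), then GOTO on every symbol after a dot until no new states appear). It has 14 states:
  I0: { [C → . c], [C → . y c B], [F → . - - F], [F → . C ) C], [F → . y], [F' → . F] }  — shift
  I1: { [F → - . - F] }  — shift
  I2: { [F → C . ) C] }  — shift
  I3: { [F' → F .] }  — accept
  I4: { [C → c .] }  — reduce
  I5: { [C → y . c B], [F → y .] }  — shift, reduce
  I6: { [B → . F], [C → . c], [C → . y c B], [C → y c . B], [F → . - - F], [F → . C ) C], [F → . y] }  — shift
  I7: { [C → y c B .] }  — reduce
  I8: { [B → F .] }  — reduce
  I9: { [C → . c], [C → . y c B], [F → C ) . C] }  — shift
  I10: { [F → C ) C .] }  — reduce
  I11: { [C → y . c B] }  — shift
  I12: { [C → . c], [C → . y c B], [F → - - . F], [F → . - - F], [F → . C ) C], [F → . y] }  — shift
  I13: { [F → - - F .] }  — reduce

I5 contains reduce item [F → y .] and shift item [C → y . c B] — shift-reduce conflict.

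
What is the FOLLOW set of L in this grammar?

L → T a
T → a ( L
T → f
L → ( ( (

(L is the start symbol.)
{ $, 'a' }

To compute FOLLOW(L), find every occurrence of L on a right-hand side N → α L β: add FIRST(β) \ {ε}, and if β is empty or nullable also add FOLLOW(N). Iterate to a fixed point.

L is the start symbol, so $ ∈ FOLLOW(L).
In T → a ( L: L is at the end, add FOLLOW(T)

The FOLLOW sets referred to above (computed the same way, to a fixed point):
  FOLLOW(T) = { 'a' }

Taking the union: FOLLOW(L) = { $, 'a' }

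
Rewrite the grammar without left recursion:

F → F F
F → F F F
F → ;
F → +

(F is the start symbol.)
F → ; F'
F → + F'
F' → F F'
F' → F F F'
F' → ε

F is directly left-recursive. The standard transformation for
  A → A α₁ | ... | A α_m | β₁ | ... | β_n
is
  A  → β₁ A' | ... | β_n A'
  A' → α₁ A' | ... | α_m A' | ε

F → ; becomes F → ; F'
F → + becomes F → + F'
F → F F becomes F' → F F'
F → F F F becomes F' → F F F'
Add F' → ε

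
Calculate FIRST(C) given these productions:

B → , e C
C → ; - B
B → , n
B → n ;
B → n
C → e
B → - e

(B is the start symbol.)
{ ';', 'e' }

To compute FIRST(C), examine every production with C on the left-hand side, reading each right-hand side left to right until a non-nullable symbol is reached.

From C → ; - B:
  - ';' is a terminal: add ';' and stop
From C → e:
  - e is a terminal: add 'e' and stop

Collecting: FIRST(C) = { ';', 'e' }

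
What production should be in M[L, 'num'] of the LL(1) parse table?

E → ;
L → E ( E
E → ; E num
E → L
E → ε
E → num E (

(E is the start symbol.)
To find M[L, 'num'], we find productions for L where 'num' is in the predict set (PREDICT(N → α) = (FIRST(α) \ {ε}) ∪ (FOLLOW(N) if α ⇒* ε)).

Relevant sets:
  FIRST(E) = { '(', ';', 'num', ε }

L → E ( E: PREDICT = { '(', ';', 'num' }
  'num' is in predict set, so this production goes in M[L, 'num']

M[L, 'num'] = L → E ( E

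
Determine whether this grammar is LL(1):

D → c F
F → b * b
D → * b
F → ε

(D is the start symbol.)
Yes, the grammar is LL(1).

A grammar is LL(1) if for each non-terminal N with multiple productions, the predict sets of those productions are pairwise disjoint, where PREDICT(N → α) = (FIRST(α) \ {ε}) ∪ (FOLLOW(N) if α ⇒* ε).

Relevant sets:
  FOLLOW(F) = { $ }

For D:
  PREDICT(D → c F) = { 'c' }
  PREDICT(D → '*' b) = { '*' }
For F:
  PREDICT(F → b '*' b) = { 'b' }
  PREDICT(F → ε) = { $ }

All predict sets are disjoint. The grammar IS LL(1).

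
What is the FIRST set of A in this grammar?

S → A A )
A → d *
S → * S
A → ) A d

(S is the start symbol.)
From A → d *:
  - d is a terminal: add 'd' and stop
From A → ) A d:
  - ')' is a terminal: add ')' and stop

Collecting: FIRST(A) = { ')', 'd' }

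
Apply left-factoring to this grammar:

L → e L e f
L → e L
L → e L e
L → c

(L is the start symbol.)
L → e L L'
L' → e L''
L'' → f
L'' → ε
L' → ε
L → c

Left-factoring transforms A → αβ₁ | αβ₂ into A → αA' and A' → β₁ | β₂
(α is the longest common prefix among the alternatives). Repeat until
no nonterminal has two alternatives with a common prefix.

Round 1: L has alternatives sharing prefix 'e L'. Introduce L': L → e L L'
  Add: L' → e f
  Add: L' → ε
  Add: L' → e

Round 2: L' has alternatives sharing prefix 'e'. Introduce L'': L' → e L''
  Add: L'' → f
  Add: L'' → ε

No remaining common prefixes — done.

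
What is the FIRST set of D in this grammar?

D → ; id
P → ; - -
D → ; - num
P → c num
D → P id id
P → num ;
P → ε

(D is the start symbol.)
{ ';', 'c', 'id', 'num' }

To compute FIRST(D), examine every production with D on the left-hand side, reading each right-hand side left to right until a non-nullable symbol is reached.

FIRST sets of the other non-terminals involved (by the same procedure, iterated to a fixed point):
  FIRST(P) = { ';', 'c', 'num', ε }

From D → ; id:
  - ';' is a terminal: add ';' and stop
From D → ; - num:
  - ';' is a terminal: add ';' and stop
From D → P id id:
  - P is a non-terminal: add FIRST(P) \ {ε} = { ';', 'c', 'num' }
    P is nullable, so continue to the next symbol
  - id is a terminal: add 'id' and stop

Collecting: FIRST(D) = { ';', 'c', 'id', 'num' }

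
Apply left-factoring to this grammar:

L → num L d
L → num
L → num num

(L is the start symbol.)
L → num L'
L' → L d
L' → ε
L' → num

Left-factoring transforms A → αβ₁ | αβ₂ into A → αA' and A' → β₁ | β₂
(α is the longest common prefix among the alternatives). Repeat until
no nonterminal has two alternatives with a common prefix.

Round 1: L has alternatives sharing prefix 'num'. Introduce L': L → num L'
  Add: L' → L d
  Add: L' → ε
  Add: L' → num

No remaining common prefixes — done.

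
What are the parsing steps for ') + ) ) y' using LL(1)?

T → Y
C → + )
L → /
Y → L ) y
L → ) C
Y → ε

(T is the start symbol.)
LL(1) parsing maintains a stack (initially the start symbol over $) and the input. At each step: if the stack top is a terminal, match it against the current input token; if it is a non-terminal N, replace it with the RHS of M[N, lookahead] (the unique production whose predict set contains the lookahead).

Stack is shown with the top on the left.

Stack      Input        Action
------------------------------
T $        ) + ) ) y $  output T → Y
Y $        ) + ) ) y $  output Y → L ) y
L ) y $    ) + ) ) y $  output L → ) C
) C ) y $  ) + ) ) y $  match ')'
C ) y $    + ) ) y $    output C → + )
+ ) ) y $  + ) ) y $    match '+'
) ) y $    ) ) y $      match ')'
) y $      ) y $        match ')'
y $        y $          match 'y'
$          $            accept

The string is accepted.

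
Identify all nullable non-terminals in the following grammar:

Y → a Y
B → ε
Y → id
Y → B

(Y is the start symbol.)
{ 'B', 'Y' }

A non-terminal is nullable if it can derive ε (the empty string): either it has an ε-production, or it has a production whose right-hand side consists entirely of nullable non-terminals.

ε-productions: B → ε
So B is immediately nullable.
Y → B: every symbol on the right is nullable, so Y is nullable too.
Every non-terminal is now nullable.
Nullable = { 'B', 'Y' }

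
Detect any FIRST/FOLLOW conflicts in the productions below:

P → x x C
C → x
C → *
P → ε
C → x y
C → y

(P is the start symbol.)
No FIRST/FOLLOW conflicts.

Nullable non-terminals: P.

P: nullable alternative(s) P → ε; FOLLOW(P) = { $ }
  P → x x C: FIRST \ {ε} = { 'x' } — disjoint from FOLLOW(P)
  P → ε: FIRST \ {ε} = { } — this is the only nullable alternative, skip

C has no nullable alternative, so no FIRST/FOLLOW check is needed there.

No FIRST/FOLLOW conflicts found.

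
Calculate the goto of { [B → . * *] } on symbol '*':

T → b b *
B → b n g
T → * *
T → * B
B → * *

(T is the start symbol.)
{ [B → * . *] }

GOTO(I, '*') = CLOSURE({ [A → αX.β] : [A → α.Xβ] ∈ I, X = '*' })

Items with dot before '*', with the dot advanced:
  [B → . * *] → [B → * . *]
Closure adds nothing (no advanced item has the dot before a non-terminal).

GOTO = { [B → * . *] }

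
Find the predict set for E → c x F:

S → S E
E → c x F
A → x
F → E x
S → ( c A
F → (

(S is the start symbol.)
PREDICT(E → c x F) = (FIRST(RHS) \ {ε}) ∪ (FOLLOW(E) if ε ∈ FIRST(RHS), i.e. RHS ⇒* ε)
FIRST(c x F) = { 'c' }
ε ∉ FIRST(c x F), so FOLLOW(E) is not added.
PREDICT(E → c x F) = { 'c' }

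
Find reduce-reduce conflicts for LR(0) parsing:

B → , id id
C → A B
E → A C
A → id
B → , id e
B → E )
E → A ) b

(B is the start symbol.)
A reduce-reduce conflict occurs when an LR(0) state has two complete items [A → α .] and [B → β .] — both call for a reduction, and with no lookahead the parser cannot choose between them.

Augment with B' → B and build the canonical LR(0) collection (I0 = CLOSURE({[B' → . B]}), then GOTO on every symbol after a dot until no new states appear). It has 15 states:
  I0: { [A → . id], [B → . , id e], [B → . , id id], [B → . E )], [B' → . B], [E → . A ) b], [E → . A C] }  — shift
  I1: { [B → , . id e], [B → , . id id] }  — shift
  I2: { [A → . id], [C → . A B], [E → A . ) b], [E → A . C] }  — shift
  I3: { [B' → B .] }  — accept
  I4: { [B → E . )] }  — shift
  I5: { [A → id .] }  — reduce
  I6: { [B → E ) .] }  — reduce
  I7: { [E → A ) . b] }  — shift
  I8: { [A → . id], [B → . , id e], [B → . , id id], [B → . E )], [C → A . B], [E → . A ) b], [E → . A C] }  — shift
  I9: { [E → A C .] }  — reduce
  I10: { [C → A B .] }  — reduce
  I11: { [E → A ) b .] }  — reduce
  I12: { [B → , id . e], [B → , id . id] }  — shift
  I13: { [B → , id e .] }  — reduce
  I14: { [B → , id id .] }  — reduce

No state contains more than one complete item.

Answer: No reduce-reduce conflicts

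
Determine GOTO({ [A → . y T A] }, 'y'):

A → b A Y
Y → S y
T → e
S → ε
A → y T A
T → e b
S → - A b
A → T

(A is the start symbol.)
{ [A → y . T A], [T → . e b], [T → . e] }

GOTO(I, 'y') = CLOSURE({ [A → αX.β] : [A → α.Xβ] ∈ I, X = 'y' })

Items with dot before 'y', with the dot advanced:
  [A → . y T A] → [A → y . T A]
Closure of the advanced items:
  [A → y . T A] has the dot before T: add [T → . e], [T → . e b]

GOTO = { [A → y . T A], [T → . e b], [T → . e] }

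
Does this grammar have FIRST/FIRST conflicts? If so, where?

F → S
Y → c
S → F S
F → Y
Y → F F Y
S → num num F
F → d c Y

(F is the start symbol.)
A FIRST/FIRST conflict occurs when two productions N → α and N → β for the same non-terminal have FIRST(α) ∩ FIRST(β) ≠ ∅ (with ε ∈ FIRST of a nullable right-hand side, so two nullable alternatives also conflict).

FIRST sets of the non-terminals at (or reachable through a nullable prefix from) the front of some alternative:
  FIRST(S) = { 'c', 'd', 'num' }
  FIRST(Y) = { 'c', 'd', 'num' }
  FIRST(F) = { 'c', 'd', 'num' }

Productions for F:
  F → S: FIRST = { 'c', 'd', 'num' }
  F → Y: FIRST = { 'c', 'd', 'num' }
  F → d c Y: FIRST = { 'd' }
Productions for Y:
  Y → c: FIRST = { 'c' }
  Y → F F Y: FIRST = { 'c', 'd', 'num' }
Productions for S:
  S → F S: FIRST = { 'c', 'd', 'num' }
  S → num num F: FIRST = { 'num' }

Conflict for F: F → S and F → Y
  Overlap: { 'c', 'd', 'num' }
Conflict for F: F → S and F → d c Y
  Overlap: { 'd' }
Conflict for F: F → Y and F → d c Y
  Overlap: { 'd' }
Conflict for Y: Y → c and Y → F F Y
  Overlap: { 'c' }
Conflict for S: S → F S and S → num num F
  Overlap: { 'num' }

Answer: Yes. F → S / F → Y on { 'c', 'd', 'num' }; F → S / F → d c Y on { 'd' }; F → Y / F → d c Y on { 'd' }; Y → c / Y → F F Y on { 'c' }; S → F S / S → num num F on { 'num' }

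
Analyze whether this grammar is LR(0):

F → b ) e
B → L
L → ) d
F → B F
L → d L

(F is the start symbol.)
A grammar is LR(0) if no state in the canonical LR(0) collection has:
  - both a shift item (dot before a terminal) and a complete item (shift-reduce conflict), or
  - two or more complete items (reduce-reduce conflict; the accept item [F' → F .] counts as a complete item here).

Augment with F' → F and build the canonical LR(0) collection (I0 = CLOSURE({[F' → . F]}), then GOTO on every symbol after a dot until no new states appear). It has 12 states:
  I0: { [B → . L], [F → . B F], [F → . b ) e], [F' → . F], [L → . ) d], [L → . d L] }  — shift
  I1: { [L → ) . d] }  — shift
  I2: { [B → . L], [F → . B F], [F → . b ) e], [F → B . F], [L → . ) d], [L → . d L] }  — shift
  I3: { [F' → F .] }  — accept
  I4: { [B → L .] }  — reduce
  I5: { [F → b . ) e] }  — shift
  I6: { [L → . ) d], [L → . d L], [L → d . L] }  — shift
  I7: { [L → d L .] }  — reduce
  I8: { [F → b ) . e] }  — shift
  I9: { [F → b ) e .] }  — reduce
  I10: { [F → B F .] }  — reduce
  I11: { [L → ) d .] }  — reduce

Every state is either a pure shift/goto state or contains exactly one complete item and nothing to shift — no conflicts. The grammar is LR(0).

Answer: Yes, the grammar is LR(0)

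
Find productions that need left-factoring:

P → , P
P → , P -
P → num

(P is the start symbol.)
Left-factoring is needed when two productions for the same non-terminal
share a common prefix on the right-hand side.

Productions for P:
  P → , P
  P → , P -
  P → num

Found common prefix ', P' in productions for P

Answer: Yes, P has productions with common prefix ', P'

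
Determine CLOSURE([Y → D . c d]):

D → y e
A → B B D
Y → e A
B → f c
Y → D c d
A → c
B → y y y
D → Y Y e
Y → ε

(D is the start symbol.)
To compute CLOSURE, for each item [A → α.Bβ] where B is a non-terminal, add [B → .γ] for all productions B → γ; repeat for the newly added items until nothing changes.

Start with: [Y → D . c d]
The dot precedes the terminal c, so nothing is added.

CLOSURE = { [Y → D . c d] }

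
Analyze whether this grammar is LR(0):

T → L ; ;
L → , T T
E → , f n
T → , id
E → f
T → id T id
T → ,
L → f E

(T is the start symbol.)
No. Shift-reduce conflict between [T → , .] and [L → . , T T]

A grammar is LR(0) if no state in the canonical LR(0) collection has:
  - both a shift item (dot before a terminal) and a complete item (shift-reduce conflict), or
  - two or more complete items (reduce-reduce conflict; the accept item [T' → T .] counts as a complete item here).

Augment with T' → T and build the canonical LR(0) collection (I0 = CLOSURE({[T' → . T]}), then GOTO on every symbol after a dot until no new states appear). It has 18 states:
  I0: { [L → . , T T], [L → . f E], [T → . , id], [T → . ,], [T → . L ; ;], [T → . id T id], [T' → . T] }  — shift
  I1: { [L → , . T T], [L → . , T T], [L → . f E], [T → , . id], [T → , .], [T → . , id], [T → . ,], [T → . L ; ;], [T → . id T id] }  — shift, reduce
  I2: { [T → L . ; ;] }  — shift
  I3: { [T' → T .] }  — accept
  I4: { [E → . , f n], [E → . f], [L → f . E] }  — shift
  I5: { [L → . , T T], [L → . f E], [T → . , id], [T → . ,], [T → . L ; ;], [T → . id T id], [T → id . T id] }  — shift
  I6: { [T → id T . id] }  — shift
  I7: { [T → id T id .] }  — reduce
  I8: { [E → , . f n] }  — shift
  I9: { [L → f E .] }  — reduce
  I10: { [E → f .] }  — reduce
  I11: { [E → , f . n] }  — shift
  I12: { [E → , f n .] }  — reduce
  I13: { [T → L ; . ;] }  — shift
  I14: { [T → L ; ; .] }  — reduce
  I15: { [L → , T . T], [L → . , T T], [L → . f E], [T → . , id], [T → . ,], [T → . L ; ;], [T → . id T id] }  — shift
  I16: { [L → . , T T], [L → . f E], [T → , id .], [T → . , id], [T → . ,], [T → . L ; ;], [T → . id T id], [T → id . T id] }  — shift, reduce
  I17: { [L → , T T .] }  — reduce

Conflict in state I1:
  Shift-reduce conflict between [T → , .] and [L → . , T T]
So the grammar is NOT LR(0).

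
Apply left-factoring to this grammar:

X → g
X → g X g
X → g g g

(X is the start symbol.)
Left-factoring transforms A → αβ₁ | αβ₂ into A → αA' and A' → β₁ | β₂
(α is the longest common prefix among the alternatives). Repeat until
no nonterminal has two alternatives with a common prefix.

Round 1: X has alternatives sharing prefix 'g'. Introduce X': X → g X'
  Add: X' → ε
  Add: X' → X g
  Add: X' → g g

No remaining common prefixes — done.

Resulting grammar:
X → g X'
X' → ε
X' → X g
X' → g g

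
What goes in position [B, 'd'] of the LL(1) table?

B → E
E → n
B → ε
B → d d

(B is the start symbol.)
To find M[B, 'd'], we find productions for B where 'd' is in the predict set (PREDICT(N → α) = (FIRST(α) \ {ε}) ∪ (FOLLOW(N) if α ⇒* ε)).

Relevant sets:
  FIRST(E) = { 'n' }
  FOLLOW(B) = { $ }

B → E: PREDICT = { 'n' }
B → ε: PREDICT = { $ }
B → d d: PREDICT = { 'd' }
  'd' is in predict set, so this production goes in M[B, 'd']

M[B, 'd'] = B → d d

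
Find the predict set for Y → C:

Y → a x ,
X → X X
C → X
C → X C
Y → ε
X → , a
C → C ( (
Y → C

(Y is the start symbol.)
PREDICT(Y → C) = (FIRST(RHS) \ {ε}) ∪ (FOLLOW(Y) if ε ∈ FIRST(RHS), i.e. RHS ⇒* ε)
FIRST(C) = { ',' }
FIRST(C) = { ',' }
ε ∉ FIRST(C), so FOLLOW(Y) is not added.
PREDICT(Y → C) = { ',' }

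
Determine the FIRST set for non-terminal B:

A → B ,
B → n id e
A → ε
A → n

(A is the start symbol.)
To compute FIRST(B), examine every production with B on the left-hand side, reading each right-hand side left to right until a non-nullable symbol is reached.

From B → n id e:
  - n is a terminal: add 'n' and stop

Collecting: FIRST(B) = { 'n' }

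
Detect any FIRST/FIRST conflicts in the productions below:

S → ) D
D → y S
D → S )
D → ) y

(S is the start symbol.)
Yes. D → S ')' / D → ')' y on { ')' }

FIRST sets of the non-terminals at (or reachable through a nullable prefix from) the front of some alternative:
  FIRST(S) = { ')' }

Productions for D:
  D → y S: FIRST = { 'y' }
  D → S ): FIRST = { ')' }
  D → ) y: FIRST = { ')' }
S has only one production, so no FIRST/FIRST conflict is possible there.

Conflict for D: D → S ) and D → ) y
  Overlap: { ')' }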